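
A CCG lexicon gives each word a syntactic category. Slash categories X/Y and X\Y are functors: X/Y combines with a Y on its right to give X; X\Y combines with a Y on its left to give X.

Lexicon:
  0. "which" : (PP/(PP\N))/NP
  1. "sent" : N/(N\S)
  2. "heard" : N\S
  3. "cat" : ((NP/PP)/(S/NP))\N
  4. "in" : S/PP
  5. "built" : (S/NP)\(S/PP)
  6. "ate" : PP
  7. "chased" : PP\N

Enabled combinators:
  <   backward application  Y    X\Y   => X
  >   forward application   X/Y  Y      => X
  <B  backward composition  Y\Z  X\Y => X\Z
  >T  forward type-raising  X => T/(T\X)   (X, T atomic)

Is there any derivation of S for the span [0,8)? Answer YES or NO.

(PP/(PP\N))/NP N/(N\S) N\S ((NP/PP)/(S/NP))\N S/PP (S/NP)\(S/PP) PP PP\N
CKY chart[0,8] = {N/(N\PP), NP/(NP\PP), PP, PP/(PP\PP), S/(S\PP)}; S ∉ chart

NO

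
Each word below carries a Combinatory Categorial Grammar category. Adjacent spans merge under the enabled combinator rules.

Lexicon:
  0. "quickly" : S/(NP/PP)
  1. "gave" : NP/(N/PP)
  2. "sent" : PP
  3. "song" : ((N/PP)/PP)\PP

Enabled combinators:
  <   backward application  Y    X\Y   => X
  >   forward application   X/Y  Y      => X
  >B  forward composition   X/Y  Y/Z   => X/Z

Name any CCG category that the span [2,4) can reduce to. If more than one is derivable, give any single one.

[0,4] S   >
  [0,1] "quickly" : S/(NP/PP)
  [1,4] NP/PP   >B
    [1,2] "gave" : NP/(N/PP)
    [2,4] (N/PP)/PP   <
      [2,3] "sent" : PP
      [3,4] "song" : ((N/PP)/PP)\PP

(N/PP)/PP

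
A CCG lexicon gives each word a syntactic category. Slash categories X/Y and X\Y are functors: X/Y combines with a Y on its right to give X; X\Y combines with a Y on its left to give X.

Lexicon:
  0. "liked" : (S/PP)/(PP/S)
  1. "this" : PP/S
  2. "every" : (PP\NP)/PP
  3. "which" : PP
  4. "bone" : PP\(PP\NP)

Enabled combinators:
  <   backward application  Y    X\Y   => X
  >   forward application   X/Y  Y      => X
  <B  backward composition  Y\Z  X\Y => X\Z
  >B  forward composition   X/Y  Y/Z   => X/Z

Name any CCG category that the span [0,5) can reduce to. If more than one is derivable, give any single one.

[0,5] S   >
  [0,2] S/PP   >
    [0,1] "liked" : (S/PP)/(PP/S)
    [1,2] "this" : PP/S
  [2,5] PP   <
    [2,4] PP\NP   >
      [2,3] "every" : (PP\NP)/PP
      [3,4] "which" : PP
    [4,5] "bone" : PP\(PP\NP)

S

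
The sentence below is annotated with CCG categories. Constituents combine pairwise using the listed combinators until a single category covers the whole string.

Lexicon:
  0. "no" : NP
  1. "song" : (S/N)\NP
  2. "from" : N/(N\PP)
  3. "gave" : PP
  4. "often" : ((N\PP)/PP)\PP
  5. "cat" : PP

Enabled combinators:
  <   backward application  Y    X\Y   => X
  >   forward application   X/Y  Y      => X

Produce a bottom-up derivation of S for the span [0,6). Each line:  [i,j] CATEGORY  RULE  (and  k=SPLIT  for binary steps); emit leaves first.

[0,6] S   >
  [0,2] S/N   <
    [0,1] "no" : NP
    [1,2] "song" : (S/N)\NP
  [2,6] N   >
    [2,3] "from" : N/(N\PP)
    [3,6] N\PP   >
      [3,5] (N\PP)/PP   <
        [3,4] "gave" : PP
        [4,5] "often" : ((N\PP)/PP)\PP
      [5,6] "cat" : PP

[0,1] NP  lex  "no"
[1,2] (S/N)\NP  lex  "song"
[0,2] S/N  <  k=1
[2,3] N/(N\PP)  lex  "from"
[3,4] PP  lex  "gave"
[4,5] ((N\PP)/PP)\PP  lex  "often"
[3,5] (N\PP)/PP  <  k=4
[5,6] PP  lex  "cat"
[3,6] N\PP  >  k=5
[2,6] N  >  k=3
[0,6] S  >  k=2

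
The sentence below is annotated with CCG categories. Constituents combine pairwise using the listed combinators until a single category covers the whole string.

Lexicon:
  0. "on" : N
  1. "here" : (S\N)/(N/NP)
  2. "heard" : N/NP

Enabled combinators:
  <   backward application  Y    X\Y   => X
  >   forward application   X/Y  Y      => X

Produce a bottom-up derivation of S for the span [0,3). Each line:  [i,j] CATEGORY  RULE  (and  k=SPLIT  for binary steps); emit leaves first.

[0,3] S   <
  [0,1] "on" : N
  [1,3] S\N   >
    [1,2] "here" : (S\N)/(N/NP)
    [2,3] "heard" : N/NP

[0,1] N  lex  "on"
[1,2] (S\N)/(N/NP)  lex  "here"
[2,3] N/NP  lex  "heard"
[1,3] S\N  >  k=2
[0,3] S  <  k=1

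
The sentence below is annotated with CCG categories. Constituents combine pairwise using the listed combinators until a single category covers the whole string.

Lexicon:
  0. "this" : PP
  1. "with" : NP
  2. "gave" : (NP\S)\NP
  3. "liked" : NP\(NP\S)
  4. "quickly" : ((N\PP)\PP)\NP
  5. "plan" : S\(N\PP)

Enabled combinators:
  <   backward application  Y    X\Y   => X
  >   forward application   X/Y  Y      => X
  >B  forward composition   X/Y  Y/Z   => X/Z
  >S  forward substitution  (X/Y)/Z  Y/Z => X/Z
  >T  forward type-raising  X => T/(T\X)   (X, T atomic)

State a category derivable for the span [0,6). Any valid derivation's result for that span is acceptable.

[0,6] S   <
  [0,5] N\PP   <
    [0,1] "this" : PP
    [1,5] (N\PP)\PP   <
      [1,4] NP   <
        [1,3] NP\S   <
          [1,2] "with" : NP
          [2,3] "gave" : (NP\S)\NP
        [3,4] "liked" : NP\(NP\S)
      [4,5] "quickly" : ((N\PP)\PP)\NP
  [5,6] "plan" : S\(N\PP)

S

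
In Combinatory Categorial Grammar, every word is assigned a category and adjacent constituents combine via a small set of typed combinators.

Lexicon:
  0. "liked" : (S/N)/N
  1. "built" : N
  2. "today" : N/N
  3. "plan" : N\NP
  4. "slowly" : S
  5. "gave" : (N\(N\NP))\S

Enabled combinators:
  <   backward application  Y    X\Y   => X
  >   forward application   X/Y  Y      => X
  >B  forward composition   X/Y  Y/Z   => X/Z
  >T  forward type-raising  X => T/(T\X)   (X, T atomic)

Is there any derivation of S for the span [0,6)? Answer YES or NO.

YES

[0,6] S   >
  [0,3] S/N   >B
    [0,2] S/N   >
      [0,1] "liked" : (S/N)/N
      [1,2] "built" : N
    [2,3] "today" : N/N
  [3,6] N   <
    [3,4] "plan" : N\NP
    [4,6] N\(N\NP)   <
      [4,5] "slowly" : S
      [5,6] "gave" : (N\(N\NP))\S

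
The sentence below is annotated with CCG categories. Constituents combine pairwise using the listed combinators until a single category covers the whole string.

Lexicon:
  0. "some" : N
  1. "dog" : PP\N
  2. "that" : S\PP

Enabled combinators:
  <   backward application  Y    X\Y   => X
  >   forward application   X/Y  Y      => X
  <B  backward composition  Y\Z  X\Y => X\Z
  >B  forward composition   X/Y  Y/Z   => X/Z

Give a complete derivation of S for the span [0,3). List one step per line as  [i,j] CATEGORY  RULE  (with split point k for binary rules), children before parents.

[0,3] S   <
  [0,1] "some" : N
  [1,3] S\N   <B
    [1,2] "dog" : PP\N
    [2,3] "that" : S\PP

[0,1] N  lex  "some"
[1,2] PP\N  lex  "dog"
[2,3] S\PP  lex  "that"
[1,3] S\N  <B  k=2
[0,3] S  <  k=1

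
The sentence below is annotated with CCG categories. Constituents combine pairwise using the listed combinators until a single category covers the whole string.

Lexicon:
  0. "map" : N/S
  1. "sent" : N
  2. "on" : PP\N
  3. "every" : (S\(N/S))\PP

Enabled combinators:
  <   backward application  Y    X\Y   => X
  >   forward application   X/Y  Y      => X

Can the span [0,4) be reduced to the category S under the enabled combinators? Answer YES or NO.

[0,4] S   <
  [0,1] "map" : N/S
  [1,4] S\(N/S)   <
    [1,3] PP   <
      [1,2] "sent" : N
      [2,3] "on" : PP\N
    [3,4] "every" : (S\(N/S))\PP

YES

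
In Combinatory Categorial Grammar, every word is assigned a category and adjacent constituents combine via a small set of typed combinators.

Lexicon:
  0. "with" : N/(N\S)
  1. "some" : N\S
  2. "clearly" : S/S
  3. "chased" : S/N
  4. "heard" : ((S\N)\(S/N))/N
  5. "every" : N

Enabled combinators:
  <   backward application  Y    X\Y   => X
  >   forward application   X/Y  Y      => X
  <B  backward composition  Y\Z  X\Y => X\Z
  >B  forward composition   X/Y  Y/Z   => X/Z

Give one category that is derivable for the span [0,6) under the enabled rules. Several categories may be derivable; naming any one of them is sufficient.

S

[0,6] S   <
  [0,2] N   >
    [0,1] "with" : N/(N\S)
    [1,2] "some" : N\S
  [2,6] S\N   <
    [2,4] S/N   >B
      [2,3] "clearly" : S/S
      [3,4] "chased" : S/N
    [4,6] (S\N)\(S/N)   >
      [4,5] "heard" : ((S\N)\(S/N))/N
      [5,6] "every" : N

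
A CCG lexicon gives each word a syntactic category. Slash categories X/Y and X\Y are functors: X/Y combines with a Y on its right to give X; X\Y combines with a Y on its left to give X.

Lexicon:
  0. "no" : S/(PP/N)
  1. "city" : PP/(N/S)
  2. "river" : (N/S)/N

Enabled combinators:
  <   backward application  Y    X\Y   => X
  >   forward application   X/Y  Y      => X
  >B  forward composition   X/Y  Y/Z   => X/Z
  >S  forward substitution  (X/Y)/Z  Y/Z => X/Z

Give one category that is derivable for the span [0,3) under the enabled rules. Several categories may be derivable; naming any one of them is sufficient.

[0,3] S   >
  [0,1] "no" : S/(PP/N)
  [1,3] PP/N   >B
    [1,2] "city" : PP/(N/S)
    [2,3] "river" : (N/S)/N

S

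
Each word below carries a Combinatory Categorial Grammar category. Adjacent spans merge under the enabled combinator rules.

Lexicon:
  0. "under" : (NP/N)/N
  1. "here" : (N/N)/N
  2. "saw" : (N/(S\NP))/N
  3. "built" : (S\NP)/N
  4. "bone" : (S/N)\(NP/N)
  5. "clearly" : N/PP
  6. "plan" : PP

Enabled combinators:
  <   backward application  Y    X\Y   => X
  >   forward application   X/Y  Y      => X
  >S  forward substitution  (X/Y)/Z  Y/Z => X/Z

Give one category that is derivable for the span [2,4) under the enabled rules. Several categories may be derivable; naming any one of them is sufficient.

[0,7] S   >
  [0,5] S/N   <
    [0,4] NP/N   >S
      [0,1] "under" : (NP/N)/N
      [1,4] N/N   >S
        [1,2] "here" : (N/N)/N
        [2,4] N/N   >S
          [2,3] "saw" : (N/(S\NP))/N
          [3,4] "built" : (S\NP)/N
    [4,5] "bone" : (S/N)\(NP/N)
  [5,7] N   >
    [5,6] "clearly" : N/PP
    [6,7] "plan" : PP

N/N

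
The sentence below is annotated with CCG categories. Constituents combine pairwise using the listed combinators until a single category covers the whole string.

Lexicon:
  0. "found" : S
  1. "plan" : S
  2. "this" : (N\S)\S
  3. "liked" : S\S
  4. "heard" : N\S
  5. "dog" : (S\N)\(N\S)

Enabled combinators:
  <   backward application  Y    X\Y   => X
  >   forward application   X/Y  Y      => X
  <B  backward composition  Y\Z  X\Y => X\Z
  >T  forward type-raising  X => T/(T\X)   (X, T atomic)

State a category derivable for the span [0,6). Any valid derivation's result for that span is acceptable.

[0,6] S   <
  [0,3] N   >
    [0,1] N/(N\S)   >T
      [0,1] "found" : S
    [1,3] N\S   <
      [1,2] "plan" : S
      [2,3] "this" : (N\S)\S
  [3,6] S\N   <
    [3,5] N\S   <B
      [3,4] "liked" : S\S
      [4,5] "heard" : N\S
    [5,6] "dog" : (S\N)\(N\S)

S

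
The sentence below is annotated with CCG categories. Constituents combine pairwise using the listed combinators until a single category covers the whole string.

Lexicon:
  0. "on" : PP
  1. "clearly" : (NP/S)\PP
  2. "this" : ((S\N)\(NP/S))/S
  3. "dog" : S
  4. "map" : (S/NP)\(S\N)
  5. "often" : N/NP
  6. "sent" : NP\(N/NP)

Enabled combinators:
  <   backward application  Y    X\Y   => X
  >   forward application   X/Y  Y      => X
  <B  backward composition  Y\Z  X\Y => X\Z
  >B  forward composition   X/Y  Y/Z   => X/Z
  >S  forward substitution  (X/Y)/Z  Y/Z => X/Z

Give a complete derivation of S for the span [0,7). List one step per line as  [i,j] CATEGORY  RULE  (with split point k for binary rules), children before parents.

[0,1] PP  lex  "on"
[1,2] (NP/S)\PP  lex  "clearly"
[0,2] NP/S  <  k=1
[2,3] ((S\N)\(NP/S))/S  lex  "this"
[3,4] S  lex  "dog"
[2,4] (S\N)\(NP/S)  >  k=3
[0,4] S\N  <  k=2
[4,5] (S/NP)\(S\N)  lex  "map"
[0,5] S/NP  <  k=4
[5,6] N/NP  lex  "often"
[6,7] NP\(N/NP)  lex  "sent"
[5,7] NP  <  k=6
[0,7] S  >  k=5

[0,7] S   >
  [0,5] S/NP   <
    [0,4] S\N   <
      [0,2] NP/S   <
        [0,1] "on" : PP
        [1,2] "clearly" : (NP/S)\PP
      [2,4] (S\N)\(NP/S)   >
        [2,3] "this" : ((S\N)\(NP/S))/S
        [3,4] "dog" : S
    [4,5] "map" : (S/NP)\(S\N)
  [5,7] NP   <
    [5,6] "often" : N/NP
    [6,7] "sent" : NP\(N/NP)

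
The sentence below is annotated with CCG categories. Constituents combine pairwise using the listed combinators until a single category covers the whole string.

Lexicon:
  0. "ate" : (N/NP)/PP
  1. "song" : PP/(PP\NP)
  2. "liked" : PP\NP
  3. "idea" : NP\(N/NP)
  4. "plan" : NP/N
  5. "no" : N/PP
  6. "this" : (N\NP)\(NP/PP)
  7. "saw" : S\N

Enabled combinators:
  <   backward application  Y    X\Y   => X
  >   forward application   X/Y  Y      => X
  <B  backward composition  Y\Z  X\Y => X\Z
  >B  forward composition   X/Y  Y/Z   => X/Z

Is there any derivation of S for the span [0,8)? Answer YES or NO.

[0,8] S   <
  [0,4] NP   <
    [0,3] N/NP   >
      [0,1] "ate" : (N/NP)/PP
      [1,3] PP   >
        [1,2] "song" : PP/(PP\NP)
        [2,3] "liked" : PP\NP
    [3,4] "idea" : NP\(N/NP)
  [4,8] S\NP   <B
    [4,7] N\NP   <
      [4,6] NP/PP   >B
        [4,5] "plan" : NP/N
        [5,6] "no" : N/PP
      [6,7] "this" : (N\NP)\(NP/PP)
    [7,8] "saw" : S\N

YES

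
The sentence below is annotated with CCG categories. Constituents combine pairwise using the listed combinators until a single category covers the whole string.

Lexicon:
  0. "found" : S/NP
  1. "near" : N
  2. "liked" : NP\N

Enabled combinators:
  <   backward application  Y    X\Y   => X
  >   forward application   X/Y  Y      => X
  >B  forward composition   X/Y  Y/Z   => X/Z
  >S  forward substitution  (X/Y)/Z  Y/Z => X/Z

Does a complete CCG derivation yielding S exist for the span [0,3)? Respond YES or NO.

YES

[0,3] S   >
  [0,1] "found" : S/NP
  [1,3] NP   <
    [1,2] "near" : N
    [2,3] "liked" : NP\N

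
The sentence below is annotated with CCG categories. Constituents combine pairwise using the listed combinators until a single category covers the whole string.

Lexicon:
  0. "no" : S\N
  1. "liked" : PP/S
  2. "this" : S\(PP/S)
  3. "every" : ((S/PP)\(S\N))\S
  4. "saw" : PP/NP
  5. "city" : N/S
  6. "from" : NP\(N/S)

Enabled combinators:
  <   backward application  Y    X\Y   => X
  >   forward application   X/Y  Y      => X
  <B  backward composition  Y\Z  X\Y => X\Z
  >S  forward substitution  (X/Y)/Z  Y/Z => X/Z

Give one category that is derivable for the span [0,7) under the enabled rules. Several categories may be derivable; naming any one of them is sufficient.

[0,7] S   >
  [0,4] S/PP   <
    [0,1] "no" : S\N
    [1,4] (S/PP)\(S\N)   <
      [1,3] S   <
        [1,2] "liked" : PP/S
        [2,3] "this" : S\(PP/S)
      [3,4] "every" : ((S/PP)\(S\N))\S
  [4,7] PP   >
    [4,5] "saw" : PP/NP
    [5,7] NP   <
      [5,6] "city" : N/S
      [6,7] "from" : NP\(N/S)

S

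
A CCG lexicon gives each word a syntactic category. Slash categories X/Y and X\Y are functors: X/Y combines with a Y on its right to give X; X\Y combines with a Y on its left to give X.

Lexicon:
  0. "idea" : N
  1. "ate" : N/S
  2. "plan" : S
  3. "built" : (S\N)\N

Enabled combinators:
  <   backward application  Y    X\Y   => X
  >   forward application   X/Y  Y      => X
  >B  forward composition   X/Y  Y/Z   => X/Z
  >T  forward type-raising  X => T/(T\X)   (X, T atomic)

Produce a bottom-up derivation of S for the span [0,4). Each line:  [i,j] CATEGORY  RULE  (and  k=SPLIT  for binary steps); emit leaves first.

[0,4] S   >
  [0,1] S/(S\N)   >T
    [0,1] "idea" : N
  [1,4] S\N   <
    [1,3] N   >
      [1,2] "ate" : N/S
      [2,3] "plan" : S
    [3,4] "built" : (S\N)\N

[0,1] N  lex  "idea"
[0,1] S/(S\N)  >T
[1,2] N/S  lex  "ate"
[2,3] S  lex  "plan"
[1,3] N  >  k=2
[3,4] (S\N)\N  lex  "built"
[1,4] S\N  <  k=3
[0,4] S  >  k=1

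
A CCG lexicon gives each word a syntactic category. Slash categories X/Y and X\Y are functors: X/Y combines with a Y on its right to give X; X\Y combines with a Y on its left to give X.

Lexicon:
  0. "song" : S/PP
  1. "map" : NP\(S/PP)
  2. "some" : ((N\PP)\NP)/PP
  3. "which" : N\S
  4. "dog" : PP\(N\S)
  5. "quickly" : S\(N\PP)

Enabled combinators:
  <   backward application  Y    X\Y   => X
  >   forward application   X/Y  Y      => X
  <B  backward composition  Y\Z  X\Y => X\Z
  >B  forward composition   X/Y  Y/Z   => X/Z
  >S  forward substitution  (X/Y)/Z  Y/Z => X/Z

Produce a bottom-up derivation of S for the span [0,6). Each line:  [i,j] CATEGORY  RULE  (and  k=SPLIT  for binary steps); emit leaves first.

[0,6] S   <
  [0,5] N\PP   <
    [0,2] NP   <
      [0,1] "song" : S/PP
      [1,2] "map" : NP\(S/PP)
    [2,5] (N\PP)\NP   >
      [2,3] "some" : ((N\PP)\NP)/PP
      [3,5] PP   <
        [3,4] "which" : N\S
        [4,5] "dog" : PP\(N\S)
  [5,6] "quickly" : S\(N\PP)

[0,1] S/PP  lex  "song"
[1,2] NP\(S/PP)  lex  "map"
[0,2] NP  <  k=1
[2,3] ((N\PP)\NP)/PP  lex  "some"
[3,4] N\S  lex  "which"
[4,5] PP\(N\S)  lex  "dog"
[3,5] PP  <  k=4
[2,5] (N\PP)\NP  >  k=3
[0,5] N\PP  <  k=2
[5,6] S\(N\PP)  lex  "quickly"
[0,6] S  <  k=5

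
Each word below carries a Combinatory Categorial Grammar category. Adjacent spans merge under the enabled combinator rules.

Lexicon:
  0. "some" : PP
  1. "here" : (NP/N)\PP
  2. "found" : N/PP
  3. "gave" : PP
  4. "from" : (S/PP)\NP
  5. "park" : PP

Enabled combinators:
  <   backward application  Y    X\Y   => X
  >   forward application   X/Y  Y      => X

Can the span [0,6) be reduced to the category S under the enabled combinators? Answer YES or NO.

[0,6] S   >
  [0,5] S/PP   <
    [0,4] NP   >
      [0,2] NP/N   <
        [0,1] "some" : PP
        [1,2] "here" : (NP/N)\PP
      [2,4] N   >
        [2,3] "found" : N/PP
        [3,4] "gave" : PP
    [4,5] "from" : (S/PP)\NP
  [5,6] "park" : PP

YES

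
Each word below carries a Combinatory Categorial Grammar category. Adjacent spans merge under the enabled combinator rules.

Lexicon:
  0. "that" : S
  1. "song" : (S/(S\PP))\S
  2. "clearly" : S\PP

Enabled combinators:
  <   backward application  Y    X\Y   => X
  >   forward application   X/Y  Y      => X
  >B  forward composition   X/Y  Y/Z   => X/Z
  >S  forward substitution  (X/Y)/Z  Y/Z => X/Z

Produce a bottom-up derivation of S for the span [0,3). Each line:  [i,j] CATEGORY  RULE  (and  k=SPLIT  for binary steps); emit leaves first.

[0,3] S   >
  [0,2] S/(S\PP)   <
    [0,1] "that" : S
    [1,2] "song" : (S/(S\PP))\S
  [2,3] "clearly" : S\PP

[0,1] S  lex  "that"
[1,2] (S/(S\PP))\S  lex  "song"
[0,2] S/(S\PP)  <  k=1
[2,3] S\PP  lex  "clearly"
[0,3] S  >  k=2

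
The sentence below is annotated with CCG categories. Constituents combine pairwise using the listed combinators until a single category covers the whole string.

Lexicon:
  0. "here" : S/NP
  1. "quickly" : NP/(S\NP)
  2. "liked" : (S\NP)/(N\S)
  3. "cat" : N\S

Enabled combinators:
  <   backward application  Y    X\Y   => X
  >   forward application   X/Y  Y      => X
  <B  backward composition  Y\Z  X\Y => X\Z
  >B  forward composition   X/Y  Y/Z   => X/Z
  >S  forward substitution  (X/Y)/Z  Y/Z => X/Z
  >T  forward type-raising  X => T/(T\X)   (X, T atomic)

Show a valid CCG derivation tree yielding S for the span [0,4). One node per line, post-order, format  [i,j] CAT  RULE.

[0,4] S   >
  [0,1] "here" : S/NP
  [1,4] NP   >
    [1,2] "quickly" : NP/(S\NP)
    [2,4] S\NP   >
      [2,3] "liked" : (S\NP)/(N\S)
      [3,4] "cat" : N\S

[0,1] S/NP  lex  "here"
[1,2] NP/(S\NP)  lex  "quickly"
[2,3] (S\NP)/(N\S)  lex  "liked"
[3,4] N\S  lex  "cat"
[2,4] S\NP  >  k=3
[1,4] NP  >  k=2
[0,4] S  >  k=1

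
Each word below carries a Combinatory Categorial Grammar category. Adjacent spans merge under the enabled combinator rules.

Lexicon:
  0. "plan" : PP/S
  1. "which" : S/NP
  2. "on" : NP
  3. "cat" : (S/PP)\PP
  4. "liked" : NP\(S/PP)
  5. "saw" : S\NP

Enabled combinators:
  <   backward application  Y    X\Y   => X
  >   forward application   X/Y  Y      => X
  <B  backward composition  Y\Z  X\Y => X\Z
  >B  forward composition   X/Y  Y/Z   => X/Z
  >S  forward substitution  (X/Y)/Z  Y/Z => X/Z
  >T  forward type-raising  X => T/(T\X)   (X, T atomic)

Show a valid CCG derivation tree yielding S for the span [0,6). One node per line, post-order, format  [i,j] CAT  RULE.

[0,6] S   <
  [0,3] PP   >
    [0,1] "plan" : PP/S
    [1,3] S   >
      [1,2] "which" : S/NP
      [2,3] "on" : NP
  [3,6] S\PP   <B
    [3,5] NP\PP   <B
      [3,4] "cat" : (S/PP)\PP
      [4,5] "liked" : NP\(S/PP)
    [5,6] "saw" : S\NP

[0,1] PP/S  lex  "plan"
[1,2] S/NP  lex  "which"
[2,3] NP  lex  "on"
[1,3] S  >  k=2
[0,3] PP  >  k=1
[3,4] (S/PP)\PP  lex  "cat"
[4,5] NP\(S/PP)  lex  "liked"
[3,5] NP\PP  <B  k=4
[5,6] S\NP  lex  "saw"
[3,6] S\PP  <B  k=5
[0,6] S  <  k=3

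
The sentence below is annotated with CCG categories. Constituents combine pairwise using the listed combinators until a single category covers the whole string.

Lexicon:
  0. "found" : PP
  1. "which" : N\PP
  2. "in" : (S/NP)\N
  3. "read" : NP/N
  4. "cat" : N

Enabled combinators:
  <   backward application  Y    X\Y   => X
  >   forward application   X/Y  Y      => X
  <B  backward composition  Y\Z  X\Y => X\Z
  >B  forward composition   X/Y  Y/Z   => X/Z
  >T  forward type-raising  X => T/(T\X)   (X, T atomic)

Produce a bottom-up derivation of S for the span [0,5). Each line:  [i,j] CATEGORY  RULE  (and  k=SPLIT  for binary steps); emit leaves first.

[0,1] PP  lex  "found"
[1,2] N\PP  lex  "which"
[0,2] N  <  k=1
[2,3] (S/NP)\N  lex  "in"
[0,3] S/NP  <  k=2
[3,4] NP/N  lex  "read"
[4,5] N  lex  "cat"
[3,5] NP  >  k=4
[0,5] S  >  k=3

[0,5] S   >
  [0,3] S/NP   <
    [0,2] N   <
      [0,1] "found" : PP
      [1,2] "which" : N\PP
    [2,3] "in" : (S/NP)\N
  [3,5] NP   >
    [3,4] "read" : NP/N
    [4,5] "cat" : N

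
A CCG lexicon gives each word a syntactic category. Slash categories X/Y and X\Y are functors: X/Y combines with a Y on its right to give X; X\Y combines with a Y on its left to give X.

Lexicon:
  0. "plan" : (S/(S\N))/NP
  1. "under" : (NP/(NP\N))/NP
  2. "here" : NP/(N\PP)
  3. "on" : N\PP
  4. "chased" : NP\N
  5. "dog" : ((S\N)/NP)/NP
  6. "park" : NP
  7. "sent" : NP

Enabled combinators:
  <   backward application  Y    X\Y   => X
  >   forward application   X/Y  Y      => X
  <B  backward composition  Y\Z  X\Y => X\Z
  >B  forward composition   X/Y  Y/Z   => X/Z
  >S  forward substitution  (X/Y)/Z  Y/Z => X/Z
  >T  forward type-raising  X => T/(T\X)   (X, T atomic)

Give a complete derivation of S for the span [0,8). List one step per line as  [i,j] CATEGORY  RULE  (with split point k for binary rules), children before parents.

[0,1] (S/(S\N))/NP  lex  "plan"
[1,2] (NP/(NP\N))/NP  lex  "under"
[2,3] NP/(N\PP)  lex  "here"
[3,4] N\PP  lex  "on"
[2,4] NP  >  k=3
[1,4] NP/(NP\N)  >  k=2
[4,5] NP\N  lex  "chased"
[1,5] NP  >  k=4
[0,5] S/(S\N)  >  k=1
[5,6] ((S\N)/NP)/NP  lex  "dog"
[6,7] NP  lex  "park"
[5,7] (S\N)/NP  >  k=6
[7,8] NP  lex  "sent"
[5,8] S\N  >  k=7
[0,8] S  >  k=5

[0,8] S   >
  [0,5] S/(S\N)   >
    [0,1] "plan" : (S/(S\N))/NP
    [1,5] NP   >
      [1,4] NP/(NP\N)   >
        [1,2] "under" : (NP/(NP\N))/NP
        [2,4] NP   >
          [2,3] "here" : NP/(N\PP)
          [3,4] "on" : N\PP
      [4,5] "chased" : NP\N
  [5,8] S\N   >
    [5,7] (S\N)/NP   >
      [5,6] "dog" : ((S\N)/NP)/NP
      [6,7] "park" : NP
    [7,8] "sent" : NP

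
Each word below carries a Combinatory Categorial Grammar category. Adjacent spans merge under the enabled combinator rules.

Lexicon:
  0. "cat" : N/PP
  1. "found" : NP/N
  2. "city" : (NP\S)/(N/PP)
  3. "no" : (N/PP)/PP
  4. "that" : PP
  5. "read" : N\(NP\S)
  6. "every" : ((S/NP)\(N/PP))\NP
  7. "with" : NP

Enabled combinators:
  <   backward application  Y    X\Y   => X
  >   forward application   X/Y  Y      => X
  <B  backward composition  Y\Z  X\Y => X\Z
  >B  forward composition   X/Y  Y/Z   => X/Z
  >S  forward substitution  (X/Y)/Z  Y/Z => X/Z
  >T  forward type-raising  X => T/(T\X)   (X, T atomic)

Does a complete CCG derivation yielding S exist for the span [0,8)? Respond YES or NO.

[0,8] S   >
  [0,7] S/NP   <
    [0,1] "cat" : N/PP
    [1,7] (S/NP)\(N/PP)   <
      [1,6] NP   >
        [1,2] "found" : NP/N
        [2,6] N   <
          [2,5] NP\S   >
            [2,3] "city" : (NP\S)/(N/PP)
            [3,5] N/PP   >
              [3,4] "no" : (N/PP)/PP
              [4,5] "that" : PP
          [5,6] "read" : N\(NP\S)
      [6,7] "every" : ((S/NP)\(N/PP))\NP
  [7,8] "with" : NP

YES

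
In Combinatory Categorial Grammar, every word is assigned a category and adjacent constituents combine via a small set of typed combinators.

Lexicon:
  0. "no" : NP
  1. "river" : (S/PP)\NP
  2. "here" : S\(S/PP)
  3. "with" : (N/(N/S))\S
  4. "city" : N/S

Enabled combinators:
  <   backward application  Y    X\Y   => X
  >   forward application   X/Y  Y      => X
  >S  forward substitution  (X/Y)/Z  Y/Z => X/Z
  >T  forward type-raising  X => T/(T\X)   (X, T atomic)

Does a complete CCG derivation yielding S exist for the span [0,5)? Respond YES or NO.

NP (S/PP)\NP S\(S/PP) (N/(N/S))\S N/S
CKY chart[0,5] = {N, N/(N\N), NP/(NP\N), PP/(PP\N), S/(S\N)}; S ∉ chart

NO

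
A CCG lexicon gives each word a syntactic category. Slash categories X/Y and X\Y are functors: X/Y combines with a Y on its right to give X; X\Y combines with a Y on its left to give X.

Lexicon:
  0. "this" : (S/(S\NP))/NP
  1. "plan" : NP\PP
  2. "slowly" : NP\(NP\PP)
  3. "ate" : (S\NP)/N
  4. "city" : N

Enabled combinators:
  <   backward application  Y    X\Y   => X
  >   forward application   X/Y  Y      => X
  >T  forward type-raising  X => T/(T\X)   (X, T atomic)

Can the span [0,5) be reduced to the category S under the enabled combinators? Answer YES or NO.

[0,5] S   >
  [0,3] S/(S\NP)   >
    [0,1] "this" : (S/(S\NP))/NP
    [1,3] NP   <
      [1,2] "plan" : NP\PP
      [2,3] "slowly" : NP\(NP\PP)
  [3,5] S\NP   >
    [3,4] "ate" : (S\NP)/N
    [4,5] "city" : N

YES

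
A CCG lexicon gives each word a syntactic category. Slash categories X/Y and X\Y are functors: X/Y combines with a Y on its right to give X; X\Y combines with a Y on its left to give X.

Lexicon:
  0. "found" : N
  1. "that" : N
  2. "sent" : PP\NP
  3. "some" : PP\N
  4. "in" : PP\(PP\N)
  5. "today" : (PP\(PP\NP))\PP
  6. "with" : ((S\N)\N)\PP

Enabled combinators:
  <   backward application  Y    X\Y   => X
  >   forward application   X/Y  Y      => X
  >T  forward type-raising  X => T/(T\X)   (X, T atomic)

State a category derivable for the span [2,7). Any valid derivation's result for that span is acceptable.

(S\N)\N

[0,7] S   <
  [0,1] "found" : N
  [1,7] S\N   <
    [1,2] "that" : N
    [2,7] (S\N)\N   <
      [2,6] PP   <
        [2,3] "sent" : PP\NP
        [3,6] PP\(PP\NP)   <
          [3,5] PP   <
            [3,4] "some" : PP\N
            [4,5] "in" : PP\(PP\N)
          [5,6] "today" : (PP\(PP\NP))\PP
      [6,7] "with" : ((S\N)\N)\PP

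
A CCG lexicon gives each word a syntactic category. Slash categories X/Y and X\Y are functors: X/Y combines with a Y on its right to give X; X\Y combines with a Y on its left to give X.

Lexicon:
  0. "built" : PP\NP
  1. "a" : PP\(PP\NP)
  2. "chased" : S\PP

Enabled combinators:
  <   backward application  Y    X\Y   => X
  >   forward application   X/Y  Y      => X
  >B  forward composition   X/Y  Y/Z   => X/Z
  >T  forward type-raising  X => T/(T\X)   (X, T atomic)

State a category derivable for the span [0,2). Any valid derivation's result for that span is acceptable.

[0,3] S   <
  [0,2] PP   <
    [0,1] "built" : PP\NP
    [1,2] "a" : PP\(PP\NP)
  [2,3] "chased" : S\PP

PP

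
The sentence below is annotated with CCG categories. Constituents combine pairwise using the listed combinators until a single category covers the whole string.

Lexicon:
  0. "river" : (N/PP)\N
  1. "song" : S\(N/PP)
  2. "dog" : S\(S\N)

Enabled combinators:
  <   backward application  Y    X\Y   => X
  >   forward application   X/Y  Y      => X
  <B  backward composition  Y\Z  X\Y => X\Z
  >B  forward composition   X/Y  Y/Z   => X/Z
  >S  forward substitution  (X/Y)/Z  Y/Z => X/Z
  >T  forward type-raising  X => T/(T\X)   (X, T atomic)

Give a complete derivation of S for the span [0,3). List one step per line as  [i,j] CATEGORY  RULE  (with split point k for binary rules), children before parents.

[0,1] (N/PP)\N  lex  "river"
[1,2] S\(N/PP)  lex  "song"
[0,2] S\N  <B  k=1
[2,3] S\(S\N)  lex  "dog"
[0,3] S  <  k=2

[0,3] S   <
  [0,2] S\N   <B
    [0,1] "river" : (N/PP)\N
    [1,2] "song" : S\(N/PP)
  [2,3] "dog" : S\(S\N)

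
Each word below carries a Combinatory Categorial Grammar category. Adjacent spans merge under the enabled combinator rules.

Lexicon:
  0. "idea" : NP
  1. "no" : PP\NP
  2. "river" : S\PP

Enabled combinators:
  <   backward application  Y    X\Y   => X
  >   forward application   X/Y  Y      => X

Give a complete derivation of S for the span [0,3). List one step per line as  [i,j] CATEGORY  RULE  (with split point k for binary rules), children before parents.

[0,1] NP  lex  "idea"
[1,2] PP\NP  lex  "no"
[0,2] PP  <  k=1
[2,3] S\PP  lex  "river"
[0,3] S  <  k=2

[0,3] S   <
  [0,2] PP   <
    [0,1] "idea" : NP
    [1,2] "no" : PP\NP
  [2,3] "river" : S\PP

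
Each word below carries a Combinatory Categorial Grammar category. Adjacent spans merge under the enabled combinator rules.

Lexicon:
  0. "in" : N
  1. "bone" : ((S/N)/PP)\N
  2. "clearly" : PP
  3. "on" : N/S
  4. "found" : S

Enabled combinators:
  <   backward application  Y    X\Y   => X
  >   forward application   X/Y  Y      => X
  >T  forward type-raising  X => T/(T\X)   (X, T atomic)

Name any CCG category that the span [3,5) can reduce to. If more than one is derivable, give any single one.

N

[0,5] S   >
  [0,3] S/N   >
    [0,2] (S/N)/PP   <
      [0,1] "in" : N
      [1,2] "bone" : ((S/N)/PP)\N
    [2,3] "clearly" : PP
  [3,5] N   >
    [3,4] "on" : N/S
    [4,5] "found" : S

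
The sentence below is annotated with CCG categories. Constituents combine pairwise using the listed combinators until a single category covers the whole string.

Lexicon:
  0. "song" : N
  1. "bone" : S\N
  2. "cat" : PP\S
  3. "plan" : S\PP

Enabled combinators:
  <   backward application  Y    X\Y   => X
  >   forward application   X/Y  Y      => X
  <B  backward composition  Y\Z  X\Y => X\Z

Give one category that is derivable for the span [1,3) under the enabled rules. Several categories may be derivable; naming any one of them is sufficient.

PP\N

[0,4] S   <
  [0,3] PP   <
    [0,1] "song" : N
    [1,3] PP\N   <B
      [1,2] "bone" : S\N
      [2,3] "cat" : PP\S
  [3,4] "plan" : S\PP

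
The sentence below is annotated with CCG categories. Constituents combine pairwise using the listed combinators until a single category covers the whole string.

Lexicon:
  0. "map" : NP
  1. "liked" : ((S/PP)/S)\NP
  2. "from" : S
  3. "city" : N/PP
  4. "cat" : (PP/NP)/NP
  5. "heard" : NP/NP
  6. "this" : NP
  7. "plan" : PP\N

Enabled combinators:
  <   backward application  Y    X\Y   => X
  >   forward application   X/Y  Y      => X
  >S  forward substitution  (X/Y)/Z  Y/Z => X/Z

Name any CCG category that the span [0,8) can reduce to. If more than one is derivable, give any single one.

S

[0,8] S   >
  [0,3] S/PP   >
    [0,2] (S/PP)/S   <
      [0,1] "map" : NP
      [1,2] "liked" : ((S/PP)/S)\NP
    [2,3] "from" : S
  [3,8] PP   <
    [3,7] N   >
      [3,4] "city" : N/PP
      [4,7] PP   >
        [4,6] PP/NP   >S
          [4,5] "cat" : (PP/NP)/NP
          [5,6] "heard" : NP/NP
        [6,7] "this" : NP
    [7,8] "plan" : PP\N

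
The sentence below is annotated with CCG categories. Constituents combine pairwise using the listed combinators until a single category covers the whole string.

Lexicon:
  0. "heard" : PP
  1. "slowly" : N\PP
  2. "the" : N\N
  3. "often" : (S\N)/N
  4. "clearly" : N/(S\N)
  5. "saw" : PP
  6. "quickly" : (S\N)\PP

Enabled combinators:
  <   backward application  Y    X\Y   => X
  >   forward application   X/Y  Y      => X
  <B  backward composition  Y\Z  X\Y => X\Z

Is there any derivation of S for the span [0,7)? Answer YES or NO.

[0,7] S   <
  [0,3] N   <
    [0,1] "heard" : PP
    [1,3] N\PP   <B
      [1,2] "slowly" : N\PP
      [2,3] "the" : N\N
  [3,7] S\N   >
    [3,4] "often" : (S\N)/N
    [4,7] N   >
      [4,5] "clearly" : N/(S\N)
      [5,7] S\N   <
        [5,6] "saw" : PP
        [6,7] "quickly" : (S\N)\PP

YES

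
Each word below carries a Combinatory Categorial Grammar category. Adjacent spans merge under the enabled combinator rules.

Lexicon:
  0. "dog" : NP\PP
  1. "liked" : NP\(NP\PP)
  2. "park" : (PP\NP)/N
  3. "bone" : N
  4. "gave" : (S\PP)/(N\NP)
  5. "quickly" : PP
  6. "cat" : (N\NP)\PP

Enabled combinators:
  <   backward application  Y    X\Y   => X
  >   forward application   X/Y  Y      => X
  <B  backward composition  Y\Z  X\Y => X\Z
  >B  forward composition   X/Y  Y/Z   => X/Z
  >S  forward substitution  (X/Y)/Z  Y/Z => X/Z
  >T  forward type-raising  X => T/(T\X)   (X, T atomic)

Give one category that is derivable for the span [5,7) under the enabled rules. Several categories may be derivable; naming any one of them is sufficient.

N\NP

[0,7] S   <
  [0,4] PP   <
    [0,2] NP   <
      [0,1] "dog" : NP\PP
      [1,2] "liked" : NP\(NP\PP)
    [2,4] PP\NP   >
      [2,3] "park" : (PP\NP)/N
      [3,4] "bone" : N
  [4,7] S\PP   >
    [4,5] "gave" : (S\PP)/(N\NP)
    [5,7] N\NP   <
      [5,6] "quickly" : PP
      [6,7] "cat" : (N\NP)\PP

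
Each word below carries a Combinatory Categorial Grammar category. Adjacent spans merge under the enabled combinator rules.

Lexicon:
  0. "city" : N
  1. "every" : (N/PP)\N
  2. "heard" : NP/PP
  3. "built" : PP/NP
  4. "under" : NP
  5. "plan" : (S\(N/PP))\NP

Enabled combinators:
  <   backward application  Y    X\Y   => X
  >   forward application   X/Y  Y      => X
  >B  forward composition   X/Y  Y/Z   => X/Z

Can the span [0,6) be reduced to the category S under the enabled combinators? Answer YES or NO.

YES

[0,6] S   <
  [0,2] N/PP   <
    [0,1] "city" : N
    [1,2] "every" : (N/PP)\N
  [2,6] S\(N/PP)   <
    [2,5] NP   >
      [2,3] "heard" : NP/PP
      [3,5] PP   >
        [3,4] "built" : PP/NP
        [4,5] "under" : NP
    [5,6] "plan" : (S\(N/PP))\NP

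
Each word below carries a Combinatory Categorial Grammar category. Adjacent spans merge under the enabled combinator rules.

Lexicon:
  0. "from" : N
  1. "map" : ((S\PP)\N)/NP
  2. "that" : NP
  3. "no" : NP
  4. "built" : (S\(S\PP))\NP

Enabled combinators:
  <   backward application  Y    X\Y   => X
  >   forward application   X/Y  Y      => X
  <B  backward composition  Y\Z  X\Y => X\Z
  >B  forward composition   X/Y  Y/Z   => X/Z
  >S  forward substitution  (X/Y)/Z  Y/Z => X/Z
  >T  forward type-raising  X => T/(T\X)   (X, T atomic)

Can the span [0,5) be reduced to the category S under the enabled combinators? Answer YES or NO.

YES

[0,5] S   <
  [0,3] S\PP   <
    [0,1] "from" : N
    [1,3] (S\PP)\N   >
      [1,2] "map" : ((S\PP)\N)/NP
      [2,3] "that" : NP
  [3,5] S\(S\PP)   <
    [3,4] "no" : NP
    [4,5] "built" : (S\(S\PP))\NP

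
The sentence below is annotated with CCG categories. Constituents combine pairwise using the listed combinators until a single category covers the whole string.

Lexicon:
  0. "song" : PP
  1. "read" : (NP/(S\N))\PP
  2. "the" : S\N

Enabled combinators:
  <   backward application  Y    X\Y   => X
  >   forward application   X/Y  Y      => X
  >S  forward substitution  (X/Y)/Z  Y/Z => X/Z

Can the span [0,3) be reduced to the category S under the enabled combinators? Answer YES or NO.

PP (NP/(S\N))\PP S\N
CKY chart[0,3] = {NP}; S ∉ chart

NO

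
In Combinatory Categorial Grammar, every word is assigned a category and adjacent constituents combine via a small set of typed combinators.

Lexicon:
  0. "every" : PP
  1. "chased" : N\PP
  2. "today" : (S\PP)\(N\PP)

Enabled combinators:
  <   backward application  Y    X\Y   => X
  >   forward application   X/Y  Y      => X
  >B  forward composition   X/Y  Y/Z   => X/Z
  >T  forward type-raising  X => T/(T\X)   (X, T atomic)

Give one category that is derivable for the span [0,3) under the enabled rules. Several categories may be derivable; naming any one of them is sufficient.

[0,3] S   >
  [0,1] S/(S\PP)   >T
    [0,1] "every" : PP
  [1,3] S\PP   <
    [1,2] "chased" : N\PP
    [2,3] "today" : (S\PP)\(N\PP)

S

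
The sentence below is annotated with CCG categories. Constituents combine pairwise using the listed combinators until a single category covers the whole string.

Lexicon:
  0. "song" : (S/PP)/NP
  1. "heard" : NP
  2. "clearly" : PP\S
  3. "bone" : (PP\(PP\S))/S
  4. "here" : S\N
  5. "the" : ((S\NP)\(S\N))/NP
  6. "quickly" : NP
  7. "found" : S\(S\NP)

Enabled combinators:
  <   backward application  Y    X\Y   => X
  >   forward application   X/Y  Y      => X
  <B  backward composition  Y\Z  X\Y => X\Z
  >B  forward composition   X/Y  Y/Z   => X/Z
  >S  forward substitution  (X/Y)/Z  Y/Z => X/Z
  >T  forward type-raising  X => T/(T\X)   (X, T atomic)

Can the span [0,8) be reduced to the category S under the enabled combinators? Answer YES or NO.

YES

[0,8] S   >
  [0,2] S/PP   >
    [0,1] "song" : (S/PP)/NP
    [1,2] "heard" : NP
  [2,8] PP   <
    [2,3] "clearly" : PP\S
    [3,8] PP\(PP\S)   >
      [3,4] "bone" : (PP\(PP\S))/S
      [4,8] S   <
        [4,7] S\NP   <
          [4,5] "here" : S\N
          [5,7] (S\NP)\(S\N)   >
            [5,6] "the" : ((S\NP)\(S\N))/NP
            [6,7] "quickly" : NP
        [7,8] "found" : S\(S\NP)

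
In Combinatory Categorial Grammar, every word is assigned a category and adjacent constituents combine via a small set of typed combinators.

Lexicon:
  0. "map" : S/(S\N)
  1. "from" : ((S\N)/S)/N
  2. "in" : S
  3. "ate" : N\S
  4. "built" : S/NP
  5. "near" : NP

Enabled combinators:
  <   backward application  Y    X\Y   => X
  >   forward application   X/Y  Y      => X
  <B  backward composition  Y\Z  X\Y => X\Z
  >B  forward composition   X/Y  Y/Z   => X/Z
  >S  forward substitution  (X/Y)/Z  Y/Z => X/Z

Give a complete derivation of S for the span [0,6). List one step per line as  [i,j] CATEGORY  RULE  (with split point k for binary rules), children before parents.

[0,1] S/(S\N)  lex  "map"
[1,2] ((S\N)/S)/N  lex  "from"
[2,3] S  lex  "in"
[3,4] N\S  lex  "ate"
[2,4] N  <  k=3
[1,4] (S\N)/S  >  k=2
[4,5] S/NP  lex  "built"
[5,6] NP  lex  "near"
[4,6] S  >  k=5
[1,6] S\N  >  k=4
[0,6] S  >  k=1

[0,6] S   >
  [0,1] "map" : S/(S\N)
  [1,6] S\N   >
    [1,4] (S\N)/S   >
      [1,2] "from" : ((S\N)/S)/N
      [2,4] N   <
        [2,3] "in" : S
        [3,4] "ate" : N\S
    [4,6] S   >
      [4,5] "built" : S/NP
      [5,6] "near" : NP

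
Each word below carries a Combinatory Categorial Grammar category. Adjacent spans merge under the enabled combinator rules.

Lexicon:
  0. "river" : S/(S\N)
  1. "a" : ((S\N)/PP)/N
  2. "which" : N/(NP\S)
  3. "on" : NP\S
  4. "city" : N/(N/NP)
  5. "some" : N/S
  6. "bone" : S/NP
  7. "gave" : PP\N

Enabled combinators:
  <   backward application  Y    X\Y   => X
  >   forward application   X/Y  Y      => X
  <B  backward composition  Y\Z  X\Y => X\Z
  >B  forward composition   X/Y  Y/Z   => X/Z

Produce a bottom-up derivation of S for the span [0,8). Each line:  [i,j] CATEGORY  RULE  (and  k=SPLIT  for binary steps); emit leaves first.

[0,8] S   >
  [0,4] S/PP   >B
    [0,1] "river" : S/(S\N)
    [1,4] (S\N)/PP   >
      [1,2] "a" : ((S\N)/PP)/N
      [2,4] N   >
        [2,3] "which" : N/(NP\S)
        [3,4] "on" : NP\S
  [4,8] PP   <
    [4,7] N   >
      [4,5] "city" : N/(N/NP)
      [5,7] N/NP   >B
        [5,6] "some" : N/S
        [6,7] "bone" : S/NP
    [7,8] "gave" : PP\N

[0,1] S/(S\N)  lex  "river"
[1,2] ((S\N)/PP)/N  lex  "a"
[2,3] N/(NP\S)  lex  "which"
[3,4] NP\S  lex  "on"
[2,4] N  >  k=3
[1,4] (S\N)/PP  >  k=2
[0,4] S/PP  >B  k=1
[4,5] N/(N/NP)  lex  "city"
[5,6] N/S  lex  "some"
[6,7] S/NP  lex  "bone"
[5,7] N/NP  >B  k=6
[4,7] N  >  k=5
[7,8] PP\N  lex  "gave"
[4,8] PP  <  k=7
[0,8] S  >  k=4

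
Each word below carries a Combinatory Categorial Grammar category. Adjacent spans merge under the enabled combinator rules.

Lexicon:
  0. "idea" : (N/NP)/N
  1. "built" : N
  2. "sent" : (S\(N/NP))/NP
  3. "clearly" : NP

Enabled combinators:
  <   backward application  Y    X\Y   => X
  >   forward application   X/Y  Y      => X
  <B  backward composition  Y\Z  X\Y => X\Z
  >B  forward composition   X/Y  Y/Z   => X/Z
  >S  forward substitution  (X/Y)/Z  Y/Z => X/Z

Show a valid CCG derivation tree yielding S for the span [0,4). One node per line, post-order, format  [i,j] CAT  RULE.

[0,1] (N/NP)/N  lex  "idea"
[1,2] N  lex  "built"
[0,2] N/NP  >  k=1
[2,3] (S\(N/NP))/NP  lex  "sent"
[3,4] NP  lex  "clearly"
[2,4] S\(N/NP)  >  k=3
[0,4] S  <  k=2

[0,4] S   <
  [0,2] N/NP   >
    [0,1] "idea" : (N/NP)/N
    [1,2] "built" : N
  [2,4] S\(N/NP)   >
    [2,3] "sent" : (S\(N/NP))/NP
    [3,4] "clearly" : NP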